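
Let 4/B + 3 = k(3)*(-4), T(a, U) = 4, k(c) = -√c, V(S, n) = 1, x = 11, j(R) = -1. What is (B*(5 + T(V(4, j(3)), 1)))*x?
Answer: 396/13 + 528*√3/13 ≈ 100.81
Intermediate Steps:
B = 4/(-3 + 4*√3) (B = 4/(-3 - √3*(-4)) = 4/(-3 + 4*√3) ≈ 1.0183)
(B*(5 + T(V(4, j(3)), 1)))*x = ((4/13 + 16*√3/39)*(5 + 4))*11 = ((4/13 + 16*√3/39)*9)*11 = (36/13 + 48*√3/13)*11 = 396/13 + 528*√3/13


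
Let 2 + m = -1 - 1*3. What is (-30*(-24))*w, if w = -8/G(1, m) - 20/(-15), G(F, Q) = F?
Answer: -4800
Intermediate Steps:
m = -6 (m = -2 + (-1 - 1*3) = -2 + (-1 - 3) = -2 - 4 = -6)
w = -20/3 (w = -8/1 - 20/(-15) = -8*1 - 20*(-1/15) = -8 + 4/3 = -20/3 ≈ -6.6667)
(-30*(-24))*w = -30*(-24)*(-20/3) = 720*(-20/3) = -4800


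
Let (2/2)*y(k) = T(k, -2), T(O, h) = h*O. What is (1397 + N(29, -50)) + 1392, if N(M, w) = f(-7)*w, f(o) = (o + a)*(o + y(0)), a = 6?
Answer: 2439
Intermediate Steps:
T(O, h) = O*h
y(k) = -2*k (y(k) = k*(-2) = -2*k)
f(o) = o*(6 + o) (f(o) = (o + 6)*(o - 2*0) = (6 + o)*(o + 0) = (6 + o)*o = o*(6 + o))
N(M, w) = 7*w (N(M, w) = (-7*(6 - 7))*w = (-7*(-1))*w = 7*w)
(1397 + N(29, -50)) + 1392 = (1397 + 7*(-50)) + 1392 = (1397 - 350) + 1392 = 1047 + 1392 = 2439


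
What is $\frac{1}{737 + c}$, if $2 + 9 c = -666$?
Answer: $\frac{9}{5965} \approx 0.0015088$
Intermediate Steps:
$c = - \frac{668}{9}$ ($c = - \frac{2}{9} + \frac{1}{9} \left(-666\right) = - \frac{2}{9} - 74 = - \frac{668}{9} \approx -74.222$)
$\frac{1}{737 + c} = \frac{1}{737 - \frac{668}{9}} = \frac{1}{\frac{5965}{9}} = \frac{9}{5965}$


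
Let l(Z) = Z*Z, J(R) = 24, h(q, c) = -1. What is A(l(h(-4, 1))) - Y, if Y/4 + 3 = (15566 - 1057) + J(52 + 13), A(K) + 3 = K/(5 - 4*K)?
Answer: -58122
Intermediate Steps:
l(Z) = Z**2
A(K) = -3 + K/(5 - 4*K)
Y = 58120 (Y = -12 + 4*((15566 - 1057) + 24) = -12 + 4*(14509 + 24) = -12 + 4*14533 = -12 + 58132 = 58120)
A(l(h(-4, 1))) - Y = (15 - 13*(-1)**2)/(-5 + 4*(-1)**2) - 1*58120 = (15 - 13*1)/(-5 + 4*1) - 58120 = (15 - 13)/(-5 + 4) - 58120 = 2/(-1) - 58120 = -1*2 - 58120 = -2 - 58120 = -58122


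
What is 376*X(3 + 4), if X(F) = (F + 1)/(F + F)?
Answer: 1504/7 ≈ 214.86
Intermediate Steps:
X(F) = (1 + F)/(2*F) (X(F) = (1 + F)/((2*F)) = (1 + F)*(1/(2*F)) = (1 + F)/(2*F))
376*X(3 + 4) = 376*((1 + (3 + 4))/(2*(3 + 4))) = 376*((½)*(1 + 7)/7) = 376*((½)*(⅐)*8) = 376*(4/7) = 1504/7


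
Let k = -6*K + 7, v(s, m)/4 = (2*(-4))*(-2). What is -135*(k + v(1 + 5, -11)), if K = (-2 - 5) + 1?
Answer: -14445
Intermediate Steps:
K = -6 (K = -7 + 1 = -6)
v(s, m) = 64 (v(s, m) = 4*((2*(-4))*(-2)) = 4*(-8*(-2)) = 4*16 = 64)
k = 43 (k = -6*(-6) + 7 = 36 + 7 = 43)
-135*(k + v(1 + 5, -11)) = -135*(43 + 64) = -135*107 = -14445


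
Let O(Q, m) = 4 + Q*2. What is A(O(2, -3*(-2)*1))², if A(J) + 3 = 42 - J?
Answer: 961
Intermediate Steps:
O(Q, m) = 4 + 2*Q
A(J) = 39 - J (A(J) = -3 + (42 - J) = 39 - J)
A(O(2, -3*(-2)*1))² = (39 - (4 + 2*2))² = (39 - (4 + 4))² = (39 - 1*8)² = (39 - 8)² = 31² = 961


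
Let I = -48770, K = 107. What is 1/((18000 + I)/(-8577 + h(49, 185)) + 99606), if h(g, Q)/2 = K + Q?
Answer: 7993/796181528 ≈ 1.0039e-5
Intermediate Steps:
h(g, Q) = 214 + 2*Q (h(g, Q) = 2*(107 + Q) = 214 + 2*Q)
1/((18000 + I)/(-8577 + h(49, 185)) + 99606) = 1/((18000 - 48770)/(-8577 + (214 + 2*185)) + 99606) = 1/(-30770/(-8577 + (214 + 370)) + 99606) = 1/(-30770/(-8577 + 584) + 99606) = 1/(-30770/(-7993) + 99606) = 1/(-30770*(-1/7993) + 99606) = 1/(30770/7993 + 99606) = 1/(796181528/7993) = 7993/796181528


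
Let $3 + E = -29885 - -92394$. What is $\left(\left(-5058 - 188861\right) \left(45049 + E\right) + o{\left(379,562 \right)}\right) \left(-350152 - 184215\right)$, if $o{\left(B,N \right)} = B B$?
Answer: $11145193342622268$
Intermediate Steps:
$E = 62506$ ($E = -3 - -62509 = -3 + \left(-29885 + 92394\right) = -3 + 62509 = 62506$)
$o{\left(B,N \right)} = B^{2}$
$\left(\left(-5058 - 188861\right) \left(45049 + E\right) + o{\left(379,562 \right)}\right) \left(-350152 - 184215\right) = \left(\left(-5058 - 188861\right) \left(45049 + 62506\right) + 379^{2}\right) \left(-350152 - 184215\right) = \left(\left(-193919\right) 107555 + 143641\right) \left(-534367\right) = \left(-20856958045 + 143641\right) \left(-534367\right) = \left(-20856814404\right) \left(-534367\right) = 11145193342622268$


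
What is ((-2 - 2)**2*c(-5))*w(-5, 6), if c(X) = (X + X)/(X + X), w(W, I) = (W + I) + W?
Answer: -64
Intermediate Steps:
w(W, I) = I + 2*W (w(W, I) = (I + W) + W = I + 2*W)
c(X) = 1 (c(X) = (2*X)/((2*X)) = (2*X)*(1/(2*X)) = 1)
((-2 - 2)**2*c(-5))*w(-5, 6) = ((-2 - 2)**2*1)*(6 + 2*(-5)) = ((-4)**2*1)*(6 - 10) = (16*1)*(-4) = 16*(-4) = -64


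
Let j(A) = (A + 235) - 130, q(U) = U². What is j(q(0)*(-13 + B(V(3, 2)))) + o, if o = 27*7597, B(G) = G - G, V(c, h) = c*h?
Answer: 205224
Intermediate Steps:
B(G) = 0
o = 205119
j(A) = 105 + A (j(A) = (235 + A) - 130 = 105 + A)
j(q(0)*(-13 + B(V(3, 2)))) + o = (105 + 0²*(-13 + 0)) + 205119 = (105 + 0*(-13)) + 205119 = (105 + 0) + 205119 = 105 + 205119 = 205224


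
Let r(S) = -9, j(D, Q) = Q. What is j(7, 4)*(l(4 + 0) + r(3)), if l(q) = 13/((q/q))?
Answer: 16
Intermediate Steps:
l(q) = 13 (l(q) = 13/1 = 13*1 = 13)
j(7, 4)*(l(4 + 0) + r(3)) = 4*(13 - 9) = 4*4 = 16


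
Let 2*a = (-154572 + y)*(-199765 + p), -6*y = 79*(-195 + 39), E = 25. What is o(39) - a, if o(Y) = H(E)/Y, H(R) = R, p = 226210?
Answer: 78650100970/39 ≈ 2.0167e+9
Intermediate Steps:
y = 2054 (y = -79*(-195 + 39)/6 = -79*(-156)/6 = -1/6*(-12324) = 2054)
o(Y) = 25/Y
a = -2016669255 (a = ((-154572 + 2054)*(-199765 + 226210))/2 = (-152518*26445)/2 = (1/2)*(-4033338510) = -2016669255)
o(39) - a = 25/39 - 1*(-2016669255) = 25*(1/39) + 2016669255 = 25/39 + 2016669255 = 78650100970/39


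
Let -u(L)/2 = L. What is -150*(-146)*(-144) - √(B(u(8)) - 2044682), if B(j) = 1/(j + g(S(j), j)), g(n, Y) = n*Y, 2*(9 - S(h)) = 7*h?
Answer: -3153600 - I*√142506156738/264 ≈ -3.1536e+6 - 1429.9*I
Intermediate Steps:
S(h) = 9 - 7*h/2
u(L) = -2*L
g(n, Y) = Y*n
B(j) = 1/(j + j*(9 - 7*j/2))
-150*(-146)*(-144) - √(B(u(8)) - 2044682) = -150*(-146)*(-144) - √(-2/(((-2*8))*(-20 + 7*(-2*8))) - 2044682) = 21900*(-144) - √(-2/(-16*(-20 + 7*(-16))) - 2044682) = -3153600 - √(-2*(-1/16)/(-20 - 112) - 2044682) = -3153600 - √(-2*(-1/16)/(-132) - 2044682) = -3153600 - √(-2*(-1/16)*(-1/132) - 2044682) = -3153600 - √(-1/1056 - 2044682) = -3153600 - √(-2159184193/1056) = -3153600 - I*√142506156738/264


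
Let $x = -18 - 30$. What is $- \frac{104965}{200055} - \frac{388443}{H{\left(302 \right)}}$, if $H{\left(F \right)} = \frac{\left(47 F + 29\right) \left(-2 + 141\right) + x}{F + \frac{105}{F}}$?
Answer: $- \frac{53024350315873}{884744864614} \approx -59.932$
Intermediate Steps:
$x = -48$
$H{\left(F \right)} = \frac{3983 + 6533 F}{F + \frac{105}{F}}$ ($H{\left(F \right)} = \frac{\left(47 F + 29\right) \left(-2 + 141\right) - 48}{F + \frac{105}{F}} = \frac{\left(29 + 47 F\right) 139 - 48}{F + \frac{105}{F}} = \frac{\left(4031 + 6533 F\right) - 48}{F + \frac{105}{F}} = \frac{3983 + 6533 F}{F + \frac{105}{F}}$)
$- \frac{104965}{200055} - \frac{388443}{H{\left(302 \right)}} = - \frac{104965}{200055} - \frac{388443}{302 \frac{1}{105 + 302^{2}} \left(3983 + 6533 \cdot 302\right)} = \left(-104965\right) \frac{1}{200055} - \frac{388443}{302 \frac{1}{105 + 91204} \left(3983 + 1972966\right)} = - \frac{20993}{40011} - \frac{388443}{302 \cdot \frac{1}{91309} \cdot 1976949} = - \frac{20993}{40011} - \frac{388443}{\frac{597038598}{91309}} = - \frac{20993}{40011} - \frac{11822780629}{199012866} = - \frac{53024350315873}{884744864614}$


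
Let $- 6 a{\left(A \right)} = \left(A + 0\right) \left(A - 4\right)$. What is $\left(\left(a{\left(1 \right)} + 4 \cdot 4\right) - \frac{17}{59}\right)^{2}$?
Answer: $\frac{3659569}{13924} \approx 262.82$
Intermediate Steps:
$a{\left(A \right)} = - \frac{A \left(-4 + A\right)}{6}$ ($a{\left(A \right)} = - \frac{\left(A + 0\right) \left(A - 4\right)}{6} = - \frac{A \left(-4 + A\right)}{6}$)
$\left(\left(a{\left(1 \right)} + 4 \cdot 4\right) - \frac{17}{59}\right)^{2} = \left(\left(\frac{1}{6} \cdot 1 \left(4 - 1\right) + 4 \cdot 4\right) - \frac{17}{59}\right)^{2} = \left(\left(\frac{1}{6} \cdot 1 \left(4 - 1\right) + 16\right) - \frac{17}{59}\right)^{2} = \left(\left(\frac{1}{6} \cdot 1 \cdot 3 + 16\right) - \frac{17}{59}\right)^{2} = \left(\left(\frac{1}{2} + 16\right) - \frac{17}{59}\right)^{2} = \left(\frac{33}{2} - \frac{17}{59}\right)^{2} = \left(\frac{1913}{118}\right)^{2} = \frac{3659569}{13924}$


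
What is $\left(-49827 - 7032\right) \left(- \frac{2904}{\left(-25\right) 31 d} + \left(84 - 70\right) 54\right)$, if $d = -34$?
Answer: $- \frac{566250138432}{13175} \approx -4.2979 \cdot 10^{7}$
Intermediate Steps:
$\left(-49827 - 7032\right) \left(- \frac{2904}{\left(-25\right) 31 d} + \left(84 - 70\right) 54\right) = \left(-49827 - 7032\right) \left(- \frac{2904}{\left(-25\right) 31 \left(-34\right)} + \left(84 - 70\right) 54\right) = - 56859 \left(- \frac{2904}{\left(-775\right) \left(-34\right)} + \left(84 - 70\right) 54\right) = - 56859 \left(- \frac{2904}{26350} + 14 \cdot 54\right) = - 56859 \left(\left(-2904\right) \frac{1}{26350} + 756\right) = - 56859 \left(- \frac{1452}{13175} + 756\right) = \left(-56859\right) \frac{9958848}{13175} = - \frac{566250138432}{13175}$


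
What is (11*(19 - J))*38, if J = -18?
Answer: 15466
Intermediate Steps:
(11*(19 - J))*38 = (11*(19 - 1*(-18)))*38 = (11*(19 + 18))*38 = (11*37)*38 = 407*38 = 15466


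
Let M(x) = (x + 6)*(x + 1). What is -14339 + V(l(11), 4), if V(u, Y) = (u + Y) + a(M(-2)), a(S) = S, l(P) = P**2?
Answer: -14218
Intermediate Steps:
M(x) = (1 + x)*(6 + x) (M(x) = (6 + x)*(1 + x) = (1 + x)*(6 + x))
V(u, Y) = -4 + Y + u (V(u, Y) = (u + Y) + (6 + (-2)**2 + 7*(-2)) = (Y + u) + (6 + 4 - 14) = (Y + u) - 4 = -4 + Y + u)
-14339 + V(l(11), 4) = -14339 + (-4 + 4 + 11**2) = -14339 + (-4 + 4 + 121) = -14339 + 121 = -14218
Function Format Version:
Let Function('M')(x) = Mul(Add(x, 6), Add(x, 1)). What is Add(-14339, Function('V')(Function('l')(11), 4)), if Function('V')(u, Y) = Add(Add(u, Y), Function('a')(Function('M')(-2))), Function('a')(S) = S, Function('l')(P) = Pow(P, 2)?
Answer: -14218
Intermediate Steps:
Function('M')(x) = Mul(Add(1, x), Add(6, x)) (Function('M')(x) = Mul(Add(6, x), Add(1, x)) = Mul(Add(1, x), Add(6, x)))
Function('V')(u, Y) = Add(-4, Y, u) (Function('V')(u, Y) = Add(Add(u, Y), Add(6, Pow(-2, 2), Mul(7, -2))) = Add(Add(Y, u), Add(6, 4, -14)) = Add(Add(Y, u), -4) = Add(-4, Y, u))
Add(-14339, Function('V')(Function('l')(11), 4)) = Add(-14339, Add(-4, 4, Pow(11, 2))) = Add(-14339, Add(-4, 4, 121)) = Add(-14339, 121) = -14218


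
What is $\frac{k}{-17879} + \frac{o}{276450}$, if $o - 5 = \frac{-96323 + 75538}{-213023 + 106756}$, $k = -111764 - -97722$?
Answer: $\frac{723734906954}{921474631105} \approx 0.78541$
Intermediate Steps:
$k = -14042$ ($k = -111764 + 97722 = -14042$)
$o = \frac{552120}{106267}$ ($o = 5 + \frac{-96323 + 75538}{-213023 + 106756} = 5 - \frac{20785}{-106267} = 5 - - \frac{20785}{106267} = 5 + \frac{20785}{106267} = \frac{552120}{106267} \approx 5.1956$)
$\frac{k}{-17879} + \frac{o}{276450} = - \frac{14042}{-17879} + \frac{552120}{106267 \cdot 276450} = \left(-14042\right) \left(- \frac{1}{17879}\right) + \frac{552120}{106267} \cdot \frac{1}{276450} = \frac{14042}{17879} + \frac{18404}{979250405} = \frac{723734906954}{921474631105}$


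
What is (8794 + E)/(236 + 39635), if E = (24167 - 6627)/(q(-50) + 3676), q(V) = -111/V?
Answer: 1618190334/7332715481 ≈ 0.22068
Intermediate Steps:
E = 877000/183911 (E = (24167 - 6627)/(-111/(-50) + 3676) = 17540/(-111*(-1/50) + 3676) = 17540/(111/50 + 3676) = 17540/(183911/50) = 17540*(50/183911) = 877000/183911 ≈ 4.7686)
(8794 + E)/(236 + 39635) = (8794 + 877000/183911)/(236 + 39635) = (1618190334/183911)/39871 = (1618190334/183911)*(1/39871) = 1618190334/7332715481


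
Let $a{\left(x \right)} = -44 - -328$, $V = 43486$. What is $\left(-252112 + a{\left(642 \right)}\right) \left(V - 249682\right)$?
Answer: $51925926288$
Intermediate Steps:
$a{\left(x \right)} = 284$ ($a{\left(x \right)} = -44 + 328 = 284$)
$\left(-252112 + a{\left(642 \right)}\right) \left(V - 249682\right) = \left(-252112 + 284\right) \left(43486 - 249682\right) = \left(-251828\right) \left(-206196\right) = 51925926288$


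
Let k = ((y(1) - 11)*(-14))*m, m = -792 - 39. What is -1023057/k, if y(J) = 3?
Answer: 48717/4432 ≈ 10.992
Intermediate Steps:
m = -831
k = -93072 (k = ((3 - 11)*(-14))*(-831) = -8*(-14)*(-831) = 112*(-831) = -93072)
-1023057/k = -1023057/(-93072) = -1023057*(-1/93072) = 48717/4432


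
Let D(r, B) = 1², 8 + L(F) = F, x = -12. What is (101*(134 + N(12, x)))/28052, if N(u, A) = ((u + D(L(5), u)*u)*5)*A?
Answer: -65953/14026 ≈ -4.7022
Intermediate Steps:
L(F) = -8 + F
D(r, B) = 1
N(u, A) = 10*A*u (N(u, A) = ((u + 1*u)*5)*A = ((u + u)*5)*A = ((2*u)*5)*A = (10*u)*A = 10*A*u)
(101*(134 + N(12, x)))/28052 = (101*(134 + 10*(-12)*12))/28052 = (101*(134 - 1440))*(1/28052) = (101*(-1306))*(1/28052) = -131906*1/28052 = -65953/14026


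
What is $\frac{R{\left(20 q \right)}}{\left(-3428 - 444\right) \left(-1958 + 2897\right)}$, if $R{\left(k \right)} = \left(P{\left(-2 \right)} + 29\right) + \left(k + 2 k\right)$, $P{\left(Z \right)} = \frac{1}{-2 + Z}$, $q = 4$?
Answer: $- \frac{1075}{14543232} \approx -7.3918 \cdot 10^{-5}$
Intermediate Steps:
$R{\left(k \right)} = \frac{115}{4} + 3 k$ ($R{\left(k \right)} = \left(\frac{1}{-2 - 2} + 29\right) + \left(k + 2 k\right) = \left(\frac{1}{-4} + 29\right) + 3 k = \left(- \frac{1}{4} + 29\right) + 3 k = \frac{115}{4} + 3 k$)
$\frac{R{\left(20 q \right)}}{\left(-3428 - 444\right) \left(-1958 + 2897\right)} = \frac{\frac{115}{4} + 3 \cdot 20 \cdot 4}{\left(-3428 - 444\right) \left(-1958 + 2897\right)} = \frac{\frac{115}{4} + 3 \cdot 80}{\left(-3872\right) 939} = \frac{\frac{115}{4} + 240}{-3635808} = \frac{1075}{4} \left(- \frac{1}{3635808}\right) = - \frac{1075}{14543232}$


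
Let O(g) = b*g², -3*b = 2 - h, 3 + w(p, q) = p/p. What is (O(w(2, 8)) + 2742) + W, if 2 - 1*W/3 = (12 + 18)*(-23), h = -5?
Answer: 14426/3 ≈ 4808.7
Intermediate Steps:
w(p, q) = -2 (w(p, q) = -3 + p/p = -3 + 1 = -2)
b = -7/3 (b = -(2 - 1*(-5))/3 = -(2 + 5)/3 = -⅓*7 = -7/3 ≈ -2.3333)
W = 2076 (W = 6 - 3*(12 + 18)*(-23) = 6 - 90*(-23) = 6 - 3*(-690) = 6 + 2070 = 2076)
O(g) = -7*g²/3
(O(w(2, 8)) + 2742) + W = (-7/3*(-2)² + 2742) + 2076 = (-7/3*4 + 2742) + 2076 = (-28/3 + 2742) + 2076 = 8198/3 + 2076 = 14426/3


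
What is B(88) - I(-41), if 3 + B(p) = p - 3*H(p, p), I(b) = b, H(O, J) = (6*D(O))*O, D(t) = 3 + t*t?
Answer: -12271122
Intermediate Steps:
D(t) = 3 + t²
H(O, J) = O*(18 + 6*O²) (H(O, J) = (6*(3 + O²))*O = (18 + 6*O²)*O = O*(18 + 6*O²))
B(p) = -3 + p - 18*p*(3 + p²) (B(p) = -3 + (p - 18*p*(3 + p²)) = -3 + p - 18*p*(3 + p²))
B(88) - I(-41) = (-3 + 88 - 18*88*(3 + 88²)) - 1*(-41) = (-3 + 88 - 18*88*(3 + 7744)) + 41 = (-3 + 88 - 18*88*7747) + 41 = (-3 + 88 - 12271248) + 41 = -12271163 + 41 = -12271122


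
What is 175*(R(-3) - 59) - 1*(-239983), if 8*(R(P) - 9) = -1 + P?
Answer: 462291/2 ≈ 2.3115e+5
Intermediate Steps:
R(P) = 71/8 + P/8 (R(P) = 9 + (-1 + P)/8 = 9 + (-1/8 + P/8) = 71/8 + P/8)
175*(R(-3) - 59) - 1*(-239983) = 175*((71/8 + (1/8)*(-3)) - 59) - 1*(-239983) = 175*((71/8 - 3/8) - 59) + 239983 = 175*(17/2 - 59) + 239983 = 175*(-101/2) + 239983 = -17675/2 + 239983 = 462291/2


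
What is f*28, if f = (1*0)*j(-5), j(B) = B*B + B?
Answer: 0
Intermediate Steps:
j(B) = B + B² (j(B) = B² + B = B + B²)
f = 0 (f = (1*0)*(-5*(1 - 5)) = 0*(-5*(-4)) = 0*20 = 0)
f*28 = 0*28 = 0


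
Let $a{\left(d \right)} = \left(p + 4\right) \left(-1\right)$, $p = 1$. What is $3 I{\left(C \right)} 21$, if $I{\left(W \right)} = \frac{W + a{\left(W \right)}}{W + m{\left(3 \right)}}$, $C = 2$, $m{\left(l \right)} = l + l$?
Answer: $- \frac{189}{8} \approx -23.625$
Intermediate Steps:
$m{\left(l \right)} = 2 l$
$a{\left(d \right)} = -5$ ($a{\left(d \right)} = \left(1 + 4\right) \left(-1\right) = 5 \left(-1\right) = -5$)
$I{\left(W \right)} = \frac{-5 + W}{6 + W}$ ($I{\left(W \right)} = \frac{W - 5}{W + 2 \cdot 3} = \frac{-5 + W}{W + 6} = \frac{-5 + W}{6 + W}$)
$3 I{\left(C \right)} 21 = 3 \frac{-5 + 2}{6 + 2} \cdot 21 = 3 \cdot \frac{1}{8} \left(-3\right) 21 = 3 \left(- \frac{3}{8}\right) 21 = \left(- \frac{9}{8}\right) 21 = - \frac{189}{8}$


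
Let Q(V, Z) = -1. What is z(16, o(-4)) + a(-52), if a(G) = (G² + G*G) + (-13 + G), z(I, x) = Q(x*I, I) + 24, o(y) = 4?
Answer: 5366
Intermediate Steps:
z(I, x) = 23 (z(I, x) = -1 + 24 = 23)
a(G) = -13 + G + 2*G² (a(G) = (G² + G²) + (-13 + G) = 2*G² + (-13 + G) = -13 + G + 2*G²)
z(16, o(-4)) + a(-52) = 23 + (-13 - 52 + 2*(-52)²) = 23 + (-13 - 52 + 2*2704) = 23 + (-13 - 52 + 5408) = 23 + 5343 = 5366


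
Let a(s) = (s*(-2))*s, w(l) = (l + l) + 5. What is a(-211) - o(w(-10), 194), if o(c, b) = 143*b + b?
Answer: -116978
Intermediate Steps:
w(l) = 5 + 2*l (w(l) = 2*l + 5 = 5 + 2*l)
a(s) = -2*s**2 (a(s) = (-2*s)*s = -2*s**2)
o(c, b) = 144*b
a(-211) - o(w(-10), 194) = -2*(-211)**2 - 144*194 = -2*44521 - 1*27936 = -89042 - 27936 = -116978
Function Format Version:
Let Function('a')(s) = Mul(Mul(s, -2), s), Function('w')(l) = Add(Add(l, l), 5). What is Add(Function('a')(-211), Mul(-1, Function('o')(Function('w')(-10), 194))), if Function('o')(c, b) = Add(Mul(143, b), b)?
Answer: -116978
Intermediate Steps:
Function('w')(l) = Add(5, Mul(2, l)) (Function('w')(l) = Add(Mul(2, l), 5) = Add(5, Mul(2, l)))
Function('a')(s) = Mul(-2, Pow(s, 2)) (Function('a')(s) = Mul(Mul(-2, s), s) = Mul(-2, Pow(s, 2)))
Function('o')(c, b) = Mul(144, b)
Add(Function('a')(-211), Mul(-1, Function('o')(Function('w')(-10), 194))) = Add(Mul(-2, Pow(-211, 2)), Mul(-1, Mul(144, 194))) = Add(Mul(-2, 44521), Mul(-1, 27936)) = Add(-89042, -27936) = -116978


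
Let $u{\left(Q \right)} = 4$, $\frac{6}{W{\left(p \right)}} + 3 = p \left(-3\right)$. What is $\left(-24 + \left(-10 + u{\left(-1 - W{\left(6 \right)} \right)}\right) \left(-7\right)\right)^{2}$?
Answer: $324$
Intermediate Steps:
$W{\left(p \right)} = \frac{6}{-3 - 3 p}$ ($W{\left(p \right)} = \frac{6}{-3 + p \left(-3\right)} = \frac{6}{-3 - 3 p}$)
$\left(-24 + \left(-10 + u{\left(-1 - W{\left(6 \right)} \right)}\right) \left(-7\right)\right)^{2} = \left(-24 + \left(-10 + 4\right) \left(-7\right)\right)^{2} = \left(-24 - -42\right)^{2} = \left(-24 + 42\right)^{2} = 18^{2} = 324$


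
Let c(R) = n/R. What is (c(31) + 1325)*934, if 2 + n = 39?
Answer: 38398608/31 ≈ 1.2387e+6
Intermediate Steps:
n = 37 (n = -2 + 39 = 37)
c(R) = 37/R
(c(31) + 1325)*934 = (37/31 + 1325)*934 = (41112/31)*934 = 38398608/31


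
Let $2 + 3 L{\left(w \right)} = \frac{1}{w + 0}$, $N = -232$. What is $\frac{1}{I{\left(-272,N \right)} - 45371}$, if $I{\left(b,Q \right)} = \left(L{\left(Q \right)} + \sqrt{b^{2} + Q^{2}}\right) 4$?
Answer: $- \frac{152637034}{6918823641137} - \frac{107648 \sqrt{1997}}{6918823641137} \approx -2.2756 \cdot 10^{-5}$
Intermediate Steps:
$L{\left(w \right)} = - \frac{2}{3} + \frac{1}{3 w}$ ($L{\left(w \right)} = - \frac{2}{3} + \frac{1}{3 \left(w + 0\right)} = - \frac{2}{3} + \frac{1}{3 w}$)
$I{\left(b,Q \right)} = 4 \sqrt{Q^{2} + b^{2}} + \frac{4 \left(1 - 2 Q\right)}{3 Q}$ ($I{\left(b,Q \right)} = \left(\frac{1 - 2 Q}{3 Q} + \sqrt{b^{2} + Q^{2}}\right) 4 = \left(\frac{1 - 2 Q}{3 Q} + \sqrt{Q^{2} + b^{2}}\right) 4 = \left(\sqrt{Q^{2} + b^{2}} + \frac{1 - 2 Q}{3 Q}\right) 4 = 4 \sqrt{Q^{2} + b^{2}} + \frac{4 \left(1 - 2 Q\right)}{3 Q}$)
$\frac{1}{I{\left(-272,N \right)} - 45371} = \frac{1}{\left(- \frac{8}{3} + 4 \sqrt{\left(-232\right)^{2} + \left(-272\right)^{2}} + \frac{4}{3 \left(-232\right)}\right) - 45371} = \frac{1}{\left(- \frac{8}{3} + 4 \sqrt{53824 + 73984} + \frac{4}{3} \left(- \frac{1}{232}\right)\right) - 45371} = \frac{1}{\left(- \frac{8}{3} + 4 \sqrt{127808} - \frac{1}{174}\right) - 45371} = \frac{1}{\left(- \frac{8}{3} + 4 \cdot 8 \sqrt{1997} - \frac{1}{174}\right) - 45371} = \frac{1}{\left(- \frac{8}{3} + 32 \sqrt{1997} - \frac{1}{174}\right) - 45371} = \frac{1}{\left(- \frac{155}{58} + 32 \sqrt{1997}\right) - 45371} = \frac{1}{- \frac{2631673}{58} + 32 \sqrt{1997}}$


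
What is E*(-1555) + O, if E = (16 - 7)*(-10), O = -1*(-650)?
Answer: 140600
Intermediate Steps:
O = 650
E = -90 (E = 9*(-10) = -90)
E*(-1555) + O = -90*(-1555) + 650 = 139950 + 650 = 140600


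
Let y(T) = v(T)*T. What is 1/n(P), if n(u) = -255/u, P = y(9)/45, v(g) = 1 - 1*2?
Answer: 1/1275 ≈ 0.00078431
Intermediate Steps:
v(g) = -1 (v(g) = 1 - 2 = -1)
y(T) = -T
P = -1/5 (P = -1*9/45 = -9*1/45 = -1/5 ≈ -0.20000)
1/n(P) = 1/(-255/(-1/5)) = 1/(-255*(-5)) = 1/1275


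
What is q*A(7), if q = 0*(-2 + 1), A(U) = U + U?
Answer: 0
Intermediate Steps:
A(U) = 2*U
q = 0 (q = 0*(-1) = 0)
q*A(7) = 0*(2*7) = 0*14 = 0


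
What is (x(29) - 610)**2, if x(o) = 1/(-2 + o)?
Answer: 271227961/729 ≈ 3.7206e+5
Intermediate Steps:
(x(29) - 610)**2 = (1/(-2 + 29) - 610)**2 = (1/27 - 610)**2 = (-16469/27)**2 = 271227961/729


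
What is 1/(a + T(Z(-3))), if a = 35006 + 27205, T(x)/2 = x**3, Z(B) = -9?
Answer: 1/60753 ≈ 1.6460e-5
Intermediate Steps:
T(x) = 2*x**3
a = 62211
1/(a + T(Z(-3))) = 1/(62211 + 2*(-9)**3) = 1/(62211 + 2*(-729)) = 1/(62211 - 1458) = 1/60753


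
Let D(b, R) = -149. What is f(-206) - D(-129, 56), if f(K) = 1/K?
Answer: 30693/206 ≈ 149.00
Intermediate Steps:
f(-206) - D(-129, 56) = 1/(-206) - 1*(-149) = -1/206 + 149 = 30693/206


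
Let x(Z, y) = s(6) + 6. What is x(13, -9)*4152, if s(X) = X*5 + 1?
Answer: 153624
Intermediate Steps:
s(X) = 1 + 5*X (s(X) = 5*X + 1 = 1 + 5*X)
x(Z, y) = 37 (x(Z, y) = (1 + 5*6) + 6 = (1 + 30) + 6 = 31 + 6 = 37)
x(13, -9)*4152 = 37*4152 = 153624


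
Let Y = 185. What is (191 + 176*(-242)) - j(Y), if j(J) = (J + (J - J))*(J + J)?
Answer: -110851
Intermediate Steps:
j(J) = 2*J² (j(J) = (J + 0)*(2*J) = J*(2*J) = 2*J²)
(191 + 176*(-242)) - j(Y) = (191 + 176*(-242)) - 2*185² = (191 - 42592) - 2*34225 = -42401 - 1*68450 = -42401 - 68450 = -110851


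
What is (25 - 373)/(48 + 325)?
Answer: -348/373 ≈ -0.93298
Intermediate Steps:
(25 - 373)/(48 + 325) = -348/373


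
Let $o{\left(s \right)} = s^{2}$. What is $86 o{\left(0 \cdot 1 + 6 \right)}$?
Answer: $3096$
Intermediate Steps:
$86 o{\left(0 \cdot 1 + 6 \right)} = 86 \left(0 \cdot 1 + 6\right)^{2} = 86 \left(0 + 6\right)^{2} = 86 \cdot 6^{2} = 86 \cdot 36 = 3096$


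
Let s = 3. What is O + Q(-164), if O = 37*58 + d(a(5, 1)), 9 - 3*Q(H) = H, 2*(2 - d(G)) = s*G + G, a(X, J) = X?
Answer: 6587/3 ≈ 2195.7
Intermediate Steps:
d(G) = 2 - 2*G (d(G) = 2 - (3*G + G)/2 = 2 - 2*G)
Q(H) = 3 - H/3
O = 2138 (O = 37*58 + (2 - 2*5) = 2146 + (2 - 10) = 2146 - 8 = 2138)
O + Q(-164) = 2138 + (3 - ⅓*(-164)) = 2138 + (3 + 164/3) = 2138 + 173/3 = 6587/3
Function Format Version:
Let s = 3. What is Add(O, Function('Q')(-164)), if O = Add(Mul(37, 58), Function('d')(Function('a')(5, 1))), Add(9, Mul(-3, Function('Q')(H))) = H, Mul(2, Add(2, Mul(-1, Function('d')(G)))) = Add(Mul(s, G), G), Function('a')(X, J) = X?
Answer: Rational(6587, 3) ≈ 2195.7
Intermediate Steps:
Function('d')(G) = Add(2, Mul(-2, G)) (Function('d')(G) = Add(2, Mul(Rational(-1, 2), Add(Mul(3, G), G))) = Add(2, Mul(Rational(-1, 2), Mul(4, G))) = Add(2, Mul(-2, G)))
Function('Q')(H) = Add(3, Mul(Rational(-1, 3), H))
O = 2138 (O = Add(Mul(37, 58), Add(2, Mul(-2, 5))) = Add(2146, Add(2, -10)) = Add(2146, -8) = 2138)
Add(O, Function('Q')(-164)) = Add(2138, Add(3, Mul(Rational(-1, 3), -164))) = Add(2138, Add(3, Rational(164, 3))) = Add(2138, Rational(173, 3)) = Rational(6587, 3)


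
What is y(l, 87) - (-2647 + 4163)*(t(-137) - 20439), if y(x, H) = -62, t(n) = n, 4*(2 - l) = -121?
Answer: 31193154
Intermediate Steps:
l = 129/4 (l = 2 - ¼*(-121) = 2 + 121/4 = 129/4 ≈ 32.250)
y(l, 87) - (-2647 + 4163)*(t(-137) - 20439) = -62 - (-2647 + 4163)*(-137 - 20439) = -62 - 1516*(-20576) = -62 - 1*(-31193216) = -62 + 31193216 = 31193154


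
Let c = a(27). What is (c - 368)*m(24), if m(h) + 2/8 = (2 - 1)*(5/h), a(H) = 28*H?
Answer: -97/6 ≈ -16.167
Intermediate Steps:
c = 756 (c = 28*27 = 756)
m(h) = -¼ + 5/h (m(h) = -¼ + (2 - 1)*(5/h) = -¼ + 1*(5/h) = -¼ + 5/h)
(c - 368)*m(24) = (756 - 368)*((¼)*(20 - 1*24)/24) = 388*((¼)*(1/24)*(20 - 24)) = 388*((¼)*(1/24)*(-4)) = 388*(-1/24) = -97/6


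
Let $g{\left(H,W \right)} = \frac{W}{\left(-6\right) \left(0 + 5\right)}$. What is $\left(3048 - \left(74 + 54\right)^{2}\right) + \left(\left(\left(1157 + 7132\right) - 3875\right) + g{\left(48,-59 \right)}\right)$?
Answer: $- \frac{267601}{30} \approx -8920.0$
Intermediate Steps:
$g{\left(H,W \right)} = - \frac{W}{30}$ ($g{\left(H,W \right)} = \frac{W}{\left(-6\right) 5} = \frac{W}{-30} = W \left(- \frac{1}{30}\right) = - \frac{W}{30}$)
$\left(3048 - \left(74 + 54\right)^{2}\right) + \left(\left(\left(1157 + 7132\right) - 3875\right) + g{\left(48,-59 \right)}\right) = \left(3048 - \left(74 + 54\right)^{2}\right) + \left(\left(\left(1157 + 7132\right) - 3875\right) - - \frac{59}{30}\right) = \left(3048 - 128^{2}\right) + \left(\left(8289 - 3875\right) + \frac{59}{30}\right) = \left(3048 - 16384\right) + \left(4414 + \frac{59}{30}\right) = \left(3048 - 16384\right) + \frac{132479}{30} = -13336 + \frac{132479}{30} = - \frac{267601}{30}$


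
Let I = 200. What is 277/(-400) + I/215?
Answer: 4089/17200 ≈ 0.23773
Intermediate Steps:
277/(-400) + I/215 = 277/(-400) + 200/215 = 277*(-1/400) + 200*(1/215) = -277/400 + 40/43 = 4089/17200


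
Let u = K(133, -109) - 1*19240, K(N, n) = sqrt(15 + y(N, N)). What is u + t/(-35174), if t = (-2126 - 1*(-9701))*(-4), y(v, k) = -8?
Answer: -338358730/17587 + sqrt(7) ≈ -19237.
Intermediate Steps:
t = -30300 (t = (-2126 + 9701)*(-4) = 7575*(-4) = -30300)
K(N, n) = sqrt(7) (K(N, n) = sqrt(15 - 8) = sqrt(7))
u = -19240 + sqrt(7) (u = sqrt(7) - 1*19240 = sqrt(7) - 19240 = -19240 + sqrt(7) ≈ -19237.)
u + t/(-35174) = (-19240 + sqrt(7)) - 30300/(-35174) = (-19240 + sqrt(7)) - 30300*(-1/35174) = (-19240 + sqrt(7)) + 15150/17587 = -338358730/17587 + sqrt(7)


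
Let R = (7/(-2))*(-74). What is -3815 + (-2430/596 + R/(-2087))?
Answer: -2375260577/621926 ≈ -3819.2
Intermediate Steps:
R = 259 (R = (7*(-½))*(-74) = -7/2*(-74) = 259)
-3815 + (-2430/596 + R/(-2087)) = -3815 + (-2430/596 + 259/(-2087)) = -3815 + (-2430*1/596 + 259*(-1/2087)) = -3815 + (-1215/298 - 259/2087) = -3815 - 2612887/621926 = -2375260577/621926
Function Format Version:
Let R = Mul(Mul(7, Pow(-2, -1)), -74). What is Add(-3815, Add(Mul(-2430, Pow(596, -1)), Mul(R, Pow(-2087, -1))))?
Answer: Rational(-2375260577, 621926) ≈ -3819.2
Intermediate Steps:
R = 259 (R = Mul(Mul(7, Rational(-1, 2)), -74) = Mul(Rational(-7, 2), -74) = 259)
Add(-3815, Add(Mul(-2430, Pow(596, -1)), Mul(R, Pow(-2087, -1)))) = Add(-3815, Add(Mul(-2430, Pow(596, -1)), Mul(259, Pow(-2087, -1)))) = Add(-3815, Add(Mul(-2430, Rational(1, 596)), Mul(259, Rational(-1, 2087)))) = Add(-3815, Add(Rational(-1215, 298), Rational(-259, 2087))) = Add(-3815, Rational(-2612887, 621926)) = Rational(-2375260577, 621926)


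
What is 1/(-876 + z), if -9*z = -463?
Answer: -9/7421 ≈ -0.0012128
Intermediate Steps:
z = 463/9 (z = -⅑*(-463) = 463/9 ≈ 51.444)
1/(-876 + z) = 1/(-876 + 463/9) = 1/(-7421/9) = -9/7421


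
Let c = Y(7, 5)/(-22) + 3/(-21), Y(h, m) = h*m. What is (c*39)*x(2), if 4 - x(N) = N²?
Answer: 0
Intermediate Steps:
x(N) = 4 - N²
c = -267/154 (c = (7*5)/(-22) + 3/(-21) = 35*(-1/22) + 3*(-1/21) = -35/22 - ⅐ = -267/154 ≈ -1.7338)
(c*39)*x(2) = (-267/154*39)*(4 - 1*2²) = -10413*(4 - 1*4)/154 = -10413*(4 - 4)/154 = -10413/154*0 = 0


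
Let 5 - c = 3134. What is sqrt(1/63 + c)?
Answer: I*sqrt(1379882)/21 ≈ 55.937*I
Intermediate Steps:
c = -3129 (c = 5 - 1*3134 = 5 - 3134 = -3129)
sqrt(1/63 + c) = sqrt(1/63 - 3129) = sqrt(-197126/63) = I*sqrt(1379882)/21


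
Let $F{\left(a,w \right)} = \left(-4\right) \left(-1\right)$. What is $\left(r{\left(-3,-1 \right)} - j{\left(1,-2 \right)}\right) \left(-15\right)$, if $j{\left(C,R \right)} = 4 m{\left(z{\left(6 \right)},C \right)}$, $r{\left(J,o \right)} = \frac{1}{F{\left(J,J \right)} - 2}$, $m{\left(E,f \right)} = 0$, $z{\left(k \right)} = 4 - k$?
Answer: $- \frac{15}{2} \approx -7.5$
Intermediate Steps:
$F{\left(a,w \right)} = 4$
$r{\left(J,o \right)} = \frac{1}{2}$ ($r{\left(J,o \right)} = \frac{1}{4 - 2} = \frac{1}{2}$)
$j{\left(C,R \right)} = 0$ ($j{\left(C,R \right)} = 4 \cdot 0 = 0$)
$\left(r{\left(-3,-1 \right)} - j{\left(1,-2 \right)}\right) \left(-15\right) = \left(\frac{1}{2} - 0\right) \left(-15\right) = \left(\frac{1}{2} + 0\right) \left(-15\right) = \frac{1}{2} \left(-15\right) = - \frac{15}{2}$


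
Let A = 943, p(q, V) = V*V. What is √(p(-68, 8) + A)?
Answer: √1007 ≈ 31.733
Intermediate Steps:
p(q, V) = V²
√(p(-68, 8) + A) = √(8² + 943) = √(64 + 943) = √1007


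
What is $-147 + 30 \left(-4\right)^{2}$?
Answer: $333$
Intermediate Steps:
$-147 + 30 \left(-4\right)^{2} = -147 + 30 \cdot 16 = -147 + 480 = 333$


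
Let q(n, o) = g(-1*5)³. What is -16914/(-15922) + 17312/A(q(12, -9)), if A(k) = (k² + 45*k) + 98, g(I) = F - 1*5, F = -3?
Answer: 1080376073/952143561 ≈ 1.1347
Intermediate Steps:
g(I) = -8 (g(I) = -3 - 1*5 = -3 - 5 = -8)
q(n, o) = -512 (q(n, o) = (-8)³ = -512)
A(k) = 98 + k² + 45*k
-16914/(-15922) + 17312/A(q(12, -9)) = -16914/(-15922) + 17312/(98 + (-512)² + 45*(-512)) = -16914*(-1/15922) + 17312/(98 + 262144 - 23040) = 8457/7961 + 17312/239202 = 8457/7961 + 17312*(1/239202) = 8457/7961 + 8656/119601 = 1080376073/952143561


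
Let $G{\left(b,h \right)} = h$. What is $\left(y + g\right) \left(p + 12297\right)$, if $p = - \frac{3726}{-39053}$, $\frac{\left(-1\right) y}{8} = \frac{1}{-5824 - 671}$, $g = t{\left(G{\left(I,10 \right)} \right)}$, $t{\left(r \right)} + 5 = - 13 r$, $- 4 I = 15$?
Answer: $- \frac{140360417306513}{84549745} \approx -1.6601 \cdot 10^{6}$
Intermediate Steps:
$I = - \frac{15}{4}$ ($I = \left(- \frac{1}{4}\right) 15 = - \frac{15}{4} \approx -3.75$)
$t{\left(r \right)} = -5 - 13 r$
$g = -135$ ($g = -5 - 130 = -135$)
$y = \frac{8}{6495}$ ($y = - \frac{8}{-5824 - 671} = - \frac{8}{-6495} = \left(-8\right) \left(- \frac{1}{6495}\right) = \frac{8}{6495} \approx 0.0012317$)
$p = \frac{3726}{39053}$ ($p = \left(-3726\right) \left(- \frac{1}{39053}\right) = \frac{3726}{39053} \approx 0.095409$)
$\left(y + g\right) \left(p + 12297\right) = \left(\frac{8}{6495} - 135\right) \left(\frac{3726}{39053} + 12297\right) = \left(- \frac{876817}{6495}\right) \frac{480238467}{39053} = - \frac{140360417306513}{84549745}$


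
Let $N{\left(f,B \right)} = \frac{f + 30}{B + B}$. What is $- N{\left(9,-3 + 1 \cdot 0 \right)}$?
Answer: $\frac{13}{2} \approx 6.5$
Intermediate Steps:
$N{\left(f,B \right)} = \frac{30 + f}{2 B}$
$- N{\left(9,-3 + 1 \cdot 0 \right)} = - \frac{30 + 9}{2 \left(-3 + 1 \cdot 0\right)} = - \frac{39}{2 \left(-3 + 0\right)} = - \frac{39}{2 \left(-3\right)} = - \frac{\left(-1\right) 39}{2 \cdot 3} = \left(-1\right) \left(- \frac{13}{2}\right) = \frac{13}{2}$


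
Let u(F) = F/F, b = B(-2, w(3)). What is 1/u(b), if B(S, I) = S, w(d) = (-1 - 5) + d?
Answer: 1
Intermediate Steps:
w(d) = -6 + d
b = -2
u(F) = 1
1/u(b) = 1/1 = 1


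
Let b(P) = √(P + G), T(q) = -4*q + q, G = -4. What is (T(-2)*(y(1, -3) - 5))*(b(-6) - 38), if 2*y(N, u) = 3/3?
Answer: 1026 - 27*I*√10 ≈ 1026.0 - 85.381*I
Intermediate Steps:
y(N, u) = ½ (y(N, u) = (3/3)/2 = (3*(⅓))/2 = (½)*1 = ½)
T(q) = -3*q
b(P) = √(-4 + P) (b(P) = √(P - 4) = √(-4 + P))
(T(-2)*(y(1, -3) - 5))*(b(-6) - 38) = ((-3*(-2))*(½ - 5))*(√(-4 - 6) - 38) = (6*(-9/2))*(√(-10) - 38) = -27*(I*√10 - 38) = -27*(-38 + I*√10) = 1026 - 27*I*√10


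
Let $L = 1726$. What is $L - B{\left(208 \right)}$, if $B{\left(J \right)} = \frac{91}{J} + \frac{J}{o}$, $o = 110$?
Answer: $\frac{1516831}{880} \approx 1723.7$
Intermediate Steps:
$B{\left(J \right)} = \frac{91}{J} + \frac{J}{110}$
$L - B{\left(208 \right)} = 1726 - \left(\frac{91}{208} + \frac{1}{110} \cdot 208\right) = 1726 - \left(91 \cdot \frac{1}{208} + \frac{104}{55}\right) = 1726 - \left(\frac{7}{16} + \frac{104}{55}\right) = 1726 - \frac{2049}{880} = \frac{1516831}{880}$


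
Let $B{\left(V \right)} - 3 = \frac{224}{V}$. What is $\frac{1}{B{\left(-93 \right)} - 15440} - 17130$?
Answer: $- \frac{24596367543}{1435865} \approx -17130.0$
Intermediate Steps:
$B{\left(V \right)} = 3 + \frac{224}{V}$
$\frac{1}{B{\left(-93 \right)} - 15440} - 17130 = \frac{1}{\left(3 + \frac{224}{-93}\right) - 15440} - 17130 = \frac{1}{\left(3 + 224 \left(- \frac{1}{93}\right)\right) - 15440} - 17130 = \frac{1}{\left(3 - \frac{224}{93}\right) - 15440} - 17130 = \frac{1}{\frac{55}{93} - 15440} - 17130 = \frac{1}{- \frac{1435865}{93}} - 17130 = - \frac{93}{1435865} - 17130 = - \frac{24596367543}{1435865}$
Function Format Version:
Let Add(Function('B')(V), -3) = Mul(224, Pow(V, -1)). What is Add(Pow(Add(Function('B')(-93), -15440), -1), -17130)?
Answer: Rational(-24596367543, 1435865) ≈ -17130.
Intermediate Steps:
Function('B')(V) = Add(3, Mul(224, Pow(V, -1)))
Add(Pow(Add(Function('B')(-93), -15440), -1), -17130) = Add(Pow(Add(Add(3, Mul(224, Pow(-93, -1))), -15440), -1), -17130) = Add(Pow(Add(Add(3, Mul(224, Rational(-1, 93))), -15440), -1), -17130) = Add(Pow(Add(Add(3, Rational(-224, 93)), -15440), -1), -17130) = Add(Pow(Add(Rational(55, 93), -15440), -1), -17130) = Add(Pow(Rational(-1435865, 93), -1), -17130) = Add(Rational(-93, 1435865), -17130) = Rational(-24596367543, 1435865)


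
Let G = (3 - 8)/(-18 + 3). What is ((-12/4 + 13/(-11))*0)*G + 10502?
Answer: 10502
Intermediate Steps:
G = 1/3 (G = -5/(-15) = -5*(-1/15) = 1/3 ≈ 0.33333)
((-12/4 + 13/(-11))*0)*G + 10502 = ((-12/4 + 13/(-11))*0)*(1/3) + 10502 = ((-12*1/4 + 13*(-1/11))*0)*(1/3) + 10502 = ((-3 - 13/11)*0)*(1/3) + 10502 = -46/11*0*(1/3) + 10502 = 0*(1/3) + 10502 = 0 + 10502 = 10502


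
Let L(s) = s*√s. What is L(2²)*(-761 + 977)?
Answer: 1728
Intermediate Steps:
L(s) = s^(3/2)
L(2²)*(-761 + 977) = (2²)^(3/2)*(-761 + 977) = 4^(3/2)*216 = 8*216 = 1728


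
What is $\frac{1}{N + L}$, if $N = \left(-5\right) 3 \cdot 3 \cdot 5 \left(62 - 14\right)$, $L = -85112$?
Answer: $- \frac{1}{95912} \approx -1.0426 \cdot 10^{-5}$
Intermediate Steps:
$N = -10800$ ($N = \left(-15\right) 15 \cdot 48 = \left(-225\right) 48 = -10800$)
$\frac{1}{N + L} = \frac{1}{-10800 - 85112} = \frac{1}{-95912} = - \frac{1}{95912}$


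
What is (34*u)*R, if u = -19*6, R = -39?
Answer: 151164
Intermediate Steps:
u = -114
(34*u)*R = (34*(-114))*(-39) = -3876*(-39) = 151164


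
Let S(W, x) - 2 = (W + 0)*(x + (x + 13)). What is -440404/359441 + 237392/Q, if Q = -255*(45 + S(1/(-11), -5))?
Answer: -498168174436/23555965935 ≈ -21.148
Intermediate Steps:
S(W, x) = 2 + W*(13 + 2*x) (S(W, x) = 2 + (W + 0)*(x + (x + 13)) = 2 + W*(x + (13 + x)) = 2 + W*(13 + 2*x))
Q = -131070/11 (Q = -255*(45 + (2 + 13/(-11) + 2*(-5)/(-11))) = -255*(45 + (2 + 13*(-1/11) + 2*(-1/11)*(-5))) = -255*(45 + (2 - 13/11 + 10/11)) = -255*(45 + 19/11) = -255*514/11 = -131070/11 ≈ -11915.)
-440404/359441 + 237392/Q = -440404/359441 + 237392/(-131070/11) = -440404*1/359441 + 237392*(-11/131070) = -440404/359441 - 1305656/65535 = -498168174436/23555965935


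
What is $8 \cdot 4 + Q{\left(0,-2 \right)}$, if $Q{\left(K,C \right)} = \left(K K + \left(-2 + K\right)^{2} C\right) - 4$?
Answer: $20$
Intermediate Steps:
$Q{\left(K,C \right)} = -4 + K^{2} + C \left(-2 + K\right)^{2}$ ($Q{\left(K,C \right)} = \left(K^{2} + C \left(-2 + K\right)^{2}\right) - 4 = -4 + K^{2} + C \left(-2 + K\right)^{2}$)
$8 \cdot 4 + Q{\left(0,-2 \right)} = 8 \cdot 4 - \left(4 + 0 + 2 \left(-2 + 0\right)^{2}\right) = 32 - \left(4 + 2 \left(-2\right)^{2}\right) = 32 - 12 = 20$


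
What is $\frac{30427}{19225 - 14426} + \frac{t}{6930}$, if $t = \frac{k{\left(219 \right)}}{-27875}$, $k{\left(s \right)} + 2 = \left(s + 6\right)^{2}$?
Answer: $\frac{5877454751473}{927040826250} \approx 6.34$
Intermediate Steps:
$k{\left(s \right)} = -2 + \left(6 + s\right)^{2}$ ($k{\left(s \right)} = -2 + \left(s + 6\right)^{2} = -2 + \left(6 + s\right)^{2}$)
$t = - \frac{50623}{27875}$ ($t = \frac{-2 + \left(6 + 219\right)^{2}}{-27875} = \left(-2 + 225^{2}\right) \left(- \frac{1}{27875}\right) = \left(-2 + 50625\right) \left(- \frac{1}{27875}\right) = 50623 \left(- \frac{1}{27875}\right) = - \frac{50623}{27875} \approx -1.8161$)
$\frac{30427}{19225 - 14426} + \frac{t}{6930} = \frac{30427}{19225 - 14426} - \frac{50623}{27875 \cdot 6930} = \frac{30427}{19225 - 14426} - \frac{50623}{193173750} = \frac{30427}{4799} - \frac{50623}{193173750} = \frac{5877454751473}{927040826250}$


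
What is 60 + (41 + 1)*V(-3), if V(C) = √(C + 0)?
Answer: 60 + 42*I*√3 ≈ 60.0 + 72.746*I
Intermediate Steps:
V(C) = √C
60 + (41 + 1)*V(-3) = 60 + (41 + 1)*√(-3) = 60 + 42*(I*√3) = 60 + 42*I*√3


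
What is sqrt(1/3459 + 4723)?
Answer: sqrt(56509191822)/3459 ≈ 68.724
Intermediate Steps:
sqrt(1/3459 + 4723) = sqrt(16336858/3459) = sqrt(56509191822)/3459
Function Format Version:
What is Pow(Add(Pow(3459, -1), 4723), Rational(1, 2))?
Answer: Mul(Rational(1, 3459), Pow(56509191822, Rational(1, 2))) ≈ 68.724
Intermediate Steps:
Pow(Add(Pow(3459, -1), 4723), Rational(1, 2)) = Pow(Add(Rational(1, 3459), 4723), Rational(1, 2)) = Pow(Rational(16336858, 3459), Rational(1, 2)) = Mul(Rational(1, 3459), Pow(56509191822, Rational(1, 2)))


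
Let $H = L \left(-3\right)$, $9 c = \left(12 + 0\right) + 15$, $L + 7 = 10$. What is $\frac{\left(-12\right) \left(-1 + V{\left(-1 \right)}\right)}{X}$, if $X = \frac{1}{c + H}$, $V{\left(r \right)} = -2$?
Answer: $-216$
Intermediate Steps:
$L = 3$ ($L = -7 + 10 = 3$)
$c = 3$ ($c = \frac{\left(12 + 0\right) + 15}{9} = \frac{12 + 15}{9} = \frac{1}{9} \cdot 27 = 3$)
$H = -9$ ($H = 3 \left(-3\right) = -9$)
$X = - \frac{1}{6}$ ($X = \frac{1}{3 - 9} = \frac{1}{-6} = - \frac{1}{6} \approx -0.16667$)
$\frac{\left(-12\right) \left(-1 + V{\left(-1 \right)}\right)}{X} = \frac{\left(-12\right) \left(-1 - 2\right)}{- \frac{1}{6}} = \left(-12\right) \left(-3\right) \left(-6\right) = 36 \left(-6\right) = -216$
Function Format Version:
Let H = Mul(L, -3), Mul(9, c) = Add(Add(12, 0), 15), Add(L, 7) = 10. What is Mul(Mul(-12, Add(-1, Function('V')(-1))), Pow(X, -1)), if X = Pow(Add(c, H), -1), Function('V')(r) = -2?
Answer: -216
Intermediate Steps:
L = 3 (L = Add(-7, 10) = 3)
c = 3 (c = Mul(Rational(1, 9), Add(Add(12, 0), 15)) = Mul(Rational(1, 9), Add(12, 15)) = Mul(Rational(1, 9), 27) = 3)
H = -9 (H = Mul(3, -3) = -9)
X = Rational(-1, 6) (X = Pow(Add(3, -9), -1) = Pow(-6, -1) = Rational(-1, 6) ≈ -0.16667)
Mul(Mul(-12, Add(-1, Function('V')(-1))), Pow(X, -1)) = Mul(Mul(-12, Add(-1, -2)), Pow(Rational(-1, 6), -1)) = Mul(Mul(-12, -3), -6) = Mul(36, -6) = -216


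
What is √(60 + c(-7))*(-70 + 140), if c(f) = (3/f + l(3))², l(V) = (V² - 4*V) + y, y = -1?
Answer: 10*√3901 ≈ 624.58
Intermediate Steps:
l(V) = -1 + V² - 4*V (l(V) = (V² - 4*V) - 1 = -1 + V² - 4*V)
c(f) = (-4 + 3/f)² (c(f) = (3/f + (-1 + 3² - 4*3))² = (3/f + (-1 + 9 - 12))² = (3/f - 4)² = (-4 + 3/f)²)
√(60 + c(-7))*(-70 + 140) = √(60 + (-3 + 4*(-7))²/(-7)²)*(-70 + 140) = √(60 + (-3 - 28)²/49)*70 = √(60 + (1/49)*(-31)²)*70 = √(60 + (1/49)*961)*70 = √(60 + 961/49)*70 = √(3901/49)*70 = (√3901/7)*70 = 10*√3901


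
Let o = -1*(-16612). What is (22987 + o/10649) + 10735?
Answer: 359122190/10649 ≈ 33724.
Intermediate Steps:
o = 16612
(22987 + o/10649) + 10735 = (22987 + 16612/10649) + 10735 = 244805175/10649 + 10735 = 359122190/10649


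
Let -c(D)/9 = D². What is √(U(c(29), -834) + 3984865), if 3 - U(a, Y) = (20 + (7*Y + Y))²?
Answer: 6*I*√1118451 ≈ 6345.4*I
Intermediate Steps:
c(D) = -9*D²
U(a, Y) = 3 - (20 + 8*Y)² (U(a, Y) = 3 - (20 + (7*Y + Y))² = 3 - (20 + 8*Y)²)
√(U(c(29), -834) + 3984865) = √((3 - 16*(5 + 2*(-834))²) + 3984865) = √((3 - 16*(5 - 1668)²) + 3984865) = √((3 - 16*(-1663)²) + 3984865) = √((3 - 16*2765569) + 3984865) = √((3 - 44249104) + 3984865) = √(-44249101 + 3984865) = √(-40264236) = 6*I*√1118451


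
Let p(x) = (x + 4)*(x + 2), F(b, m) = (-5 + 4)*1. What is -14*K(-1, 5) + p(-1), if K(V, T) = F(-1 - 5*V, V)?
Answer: 17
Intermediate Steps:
F(b, m) = -1 (F(b, m) = -1*1 = -1)
K(V, T) = -1
p(x) = (2 + x)*(4 + x) (p(x) = (4 + x)*(2 + x) = (2 + x)*(4 + x))
-14*K(-1, 5) + p(-1) = -14*(-1) + (8 + (-1)² + 6*(-1)) = 14 + (8 + 1 - 6) = 14 + 3 = 17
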